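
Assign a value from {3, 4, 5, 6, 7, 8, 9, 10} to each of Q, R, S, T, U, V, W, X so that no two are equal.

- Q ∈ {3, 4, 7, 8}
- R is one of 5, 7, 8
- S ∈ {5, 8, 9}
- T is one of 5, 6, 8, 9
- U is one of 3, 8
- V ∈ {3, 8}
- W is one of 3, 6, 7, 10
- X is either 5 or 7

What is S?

Among the 8 variables, 4 fits only Q (and all 8 values in {3, 4, 5, 6, 7, 8, 9, 10} must be used), so Q = 4.
The 7 still-open variables draw from only 7 values {3, 5, 6, 7, 8, 9, 10}, so each is used; only W can be 10, hence W = 10.
Among the 6 still-open variables, 6 fits only T (and all 6 values in {3, 5, 6, 7, 8, 9} must be used), so T = 6.
The 5 still-open variables draw from only 5 values {3, 5, 7, 8, 9}, so each is used; only S can be 9, hence S = 9.

9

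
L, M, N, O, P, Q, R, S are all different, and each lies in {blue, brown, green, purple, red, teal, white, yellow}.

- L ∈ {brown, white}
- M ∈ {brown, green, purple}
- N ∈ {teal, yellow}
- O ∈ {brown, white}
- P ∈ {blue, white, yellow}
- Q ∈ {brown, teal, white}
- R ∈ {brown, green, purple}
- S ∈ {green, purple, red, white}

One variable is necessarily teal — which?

Q

The 8 variables draw from only 8 values {blue, brown, green, purple, red, teal, white, yellow}, so each is used; only P can be blue, hence P = blue.
The 7 still-open variables draw from only 7 values {brown, green, purple, red, teal, white, yellow}, so each is used; only S can be red, hence S = red.
Among the 6 still-open variables, yellow fits only N (and all 6 values in {brown, green, purple, teal, white, yellow} must be used), so N = yellow.
The 5 still-open variables draw from only 5 values {brown, green, purple, teal, white}, so each is used; only Q can be teal, hence Q = teal.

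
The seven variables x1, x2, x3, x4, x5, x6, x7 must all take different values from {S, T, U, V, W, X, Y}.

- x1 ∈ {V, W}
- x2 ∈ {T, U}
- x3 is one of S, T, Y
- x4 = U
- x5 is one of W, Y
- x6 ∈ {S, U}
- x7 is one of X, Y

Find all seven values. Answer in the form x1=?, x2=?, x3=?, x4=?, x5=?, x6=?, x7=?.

x1=V, x2=T, x3=Y, x4=U, x5=W, x6=S, x7=X

x4 must be U (only option left). Strike U from x2, x6.
x6's domain is down to {S}, so x6 = S. So x3 can't be S.
x2 has just one choice, so x2 = T. So x3 can't be T.
That leaves x3 = Y. So x5, x7 can't be Y.
That leaves x5 = W. Strike W from x1.
That leaves x7 = X.
That leaves x1 = V.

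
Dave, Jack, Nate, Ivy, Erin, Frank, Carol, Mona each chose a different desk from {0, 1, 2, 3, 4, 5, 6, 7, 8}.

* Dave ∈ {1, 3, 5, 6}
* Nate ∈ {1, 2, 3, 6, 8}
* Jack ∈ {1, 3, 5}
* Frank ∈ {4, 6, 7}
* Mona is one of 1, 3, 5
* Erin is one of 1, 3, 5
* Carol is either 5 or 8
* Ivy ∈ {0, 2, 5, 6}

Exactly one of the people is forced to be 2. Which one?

Nate

Jack, Erin, Mona between them cover only {1, 3, 5} — a naked triple. Remove those values from Dave, Nate, Ivy, Carol.
Dave has just one choice, so Dave = 6. Remove 6 from Nate, Ivy, Frank.
Carol must be 8 (only option left). Strike 8 from Nate.
So 2 goes to Nate.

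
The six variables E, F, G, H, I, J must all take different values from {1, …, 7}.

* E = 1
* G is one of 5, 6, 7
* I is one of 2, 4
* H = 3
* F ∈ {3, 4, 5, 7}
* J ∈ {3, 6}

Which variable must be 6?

J

E's domain is down to {1}, so E = 1.
H must be 3 (only option left). Strike 3 from F, J.
So 6 goes to J.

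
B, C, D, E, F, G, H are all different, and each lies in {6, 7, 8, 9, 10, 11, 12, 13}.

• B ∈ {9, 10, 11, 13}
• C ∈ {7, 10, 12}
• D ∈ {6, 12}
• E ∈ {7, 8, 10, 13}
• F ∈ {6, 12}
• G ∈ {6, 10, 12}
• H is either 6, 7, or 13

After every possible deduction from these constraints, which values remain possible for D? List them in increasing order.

6, 12

The 2 variables D and F are confined to {6, 12}, which locks those values in; drop them from C, G, H.
G must be 10 (only option left). Eliminate 10 elsewhere: B, C, E.
C has just one choice, so C = 7. Eliminate 7 elsewhere: E, H.
H has just one choice, so H = 13. Eliminate 13 elsewhere: B, E.
That leaves E = 8.
No further eliminations apply; D can still be any of 6, 12.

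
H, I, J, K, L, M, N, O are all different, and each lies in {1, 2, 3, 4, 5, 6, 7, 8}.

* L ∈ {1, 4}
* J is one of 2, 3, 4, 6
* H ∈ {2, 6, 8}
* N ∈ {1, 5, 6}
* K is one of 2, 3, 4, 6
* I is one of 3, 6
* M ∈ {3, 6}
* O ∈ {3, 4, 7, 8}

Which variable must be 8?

H

Among the 8 variables, 5 fits only N (and all 8 values in {1, 2, 3, 4, 5, 6, 7, 8} must be used), so N = 5.
The 7 still-open variables together cover exactly {1, 2, 3, 4, 6, 7, 8} — 7 values for 7 variables — and 1 appears only in L's list, so L = 1.
The 6 still-open variables together cover exactly {2, 3, 4, 6, 7, 8} — 6 values for 6 variables — and 7 appears only in O's list, so O = 7.
The 5 still-open variables together cover exactly {2, 3, 4, 6, 8} — 5 values for 5 variables — and 8 appears only in H's list, so H = 8.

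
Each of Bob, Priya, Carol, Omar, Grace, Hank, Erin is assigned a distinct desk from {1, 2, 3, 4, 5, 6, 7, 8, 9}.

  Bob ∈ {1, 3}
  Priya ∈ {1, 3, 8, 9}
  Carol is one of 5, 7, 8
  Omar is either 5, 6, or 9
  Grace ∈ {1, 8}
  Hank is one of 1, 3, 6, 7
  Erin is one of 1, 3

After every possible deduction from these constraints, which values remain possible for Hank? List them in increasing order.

6, 7

Bob and Erin between them cover only {1, 3} — a naked pair. Remove those values from Priya, Grace, Hank.
Grace has just one choice, so Grace = 8. Remove 8 from Priya, Carol.
Priya has just one choice, so Priya = 9. Eliminate 9 elsewhere: Omar.
No further eliminations apply; Hank can still be any of 6, 7.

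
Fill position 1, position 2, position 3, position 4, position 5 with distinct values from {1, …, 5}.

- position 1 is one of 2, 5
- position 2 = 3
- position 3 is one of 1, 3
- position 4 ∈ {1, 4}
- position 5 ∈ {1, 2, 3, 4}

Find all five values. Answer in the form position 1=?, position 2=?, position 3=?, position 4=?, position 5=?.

position 2 has just one choice, so position 2 = 3. Eliminate 3 elsewhere: position 3, position 5.
position 3 must be 1 (only option left). So position 4, position 5 can't be 1.
position 4 must be 4 (only option left). So position 5 can't be 4.
position 5's domain is down to {2}, so position 5 = 2. Remove 2 from position 1.
position 1 must be 5 (only option left).

position 1=5, position 2=3, position 3=1, position 4=4, position 5=2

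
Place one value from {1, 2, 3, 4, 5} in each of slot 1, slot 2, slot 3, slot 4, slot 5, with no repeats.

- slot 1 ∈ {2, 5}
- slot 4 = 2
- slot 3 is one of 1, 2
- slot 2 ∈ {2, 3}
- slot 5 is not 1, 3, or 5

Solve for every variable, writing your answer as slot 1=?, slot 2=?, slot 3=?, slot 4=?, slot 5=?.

slot 1=5, slot 2=3, slot 3=1, slot 4=2, slot 5=4

slot 4's domain is down to {2}, so slot 4 = 2. Strike 2 from slot 1, slot 2, slot 3, slot 5.
slot 5 has just one choice, so slot 5 = 4.
That leaves slot 1 = 5.
slot 2 has just one choice, so slot 2 = 3.
slot 3 must be 1 (only option left).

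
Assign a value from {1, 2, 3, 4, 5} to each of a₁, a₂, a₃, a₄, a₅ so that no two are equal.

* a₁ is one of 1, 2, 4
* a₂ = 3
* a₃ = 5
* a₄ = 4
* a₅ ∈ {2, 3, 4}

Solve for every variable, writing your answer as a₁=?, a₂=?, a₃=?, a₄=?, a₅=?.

a₂ must be 3 (only option left). Remove 3 from a₅.
That leaves a₃ = 5.
That leaves a₄ = 4. Eliminate 4 elsewhere: a₁, a₅.
a₅'s domain is down to {2}, so a₅ = 2. Eliminate 2 elsewhere: a₁.
a₁'s domain is down to {1}, so a₁ = 1.

a₁=1, a₂=3, a₃=5, a₄=4, a₅=2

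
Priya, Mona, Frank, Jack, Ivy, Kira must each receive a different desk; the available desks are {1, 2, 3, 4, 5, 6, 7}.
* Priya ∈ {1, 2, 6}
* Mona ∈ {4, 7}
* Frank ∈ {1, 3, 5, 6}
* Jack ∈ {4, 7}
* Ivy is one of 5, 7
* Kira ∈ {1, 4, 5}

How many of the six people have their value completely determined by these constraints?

Mona and Jack between them cover only {4, 7} — a naked pair. Remove those values from Ivy, Kira.
That leaves Ivy = 5. Eliminate 5 elsewhere: Frank, Kira.
Kira must be 1 (only option left). So Priya, Frank can't be 1.
Determined: Ivy=5, Kira=1. The other people each still have more than one consistent value. That makes 2.

2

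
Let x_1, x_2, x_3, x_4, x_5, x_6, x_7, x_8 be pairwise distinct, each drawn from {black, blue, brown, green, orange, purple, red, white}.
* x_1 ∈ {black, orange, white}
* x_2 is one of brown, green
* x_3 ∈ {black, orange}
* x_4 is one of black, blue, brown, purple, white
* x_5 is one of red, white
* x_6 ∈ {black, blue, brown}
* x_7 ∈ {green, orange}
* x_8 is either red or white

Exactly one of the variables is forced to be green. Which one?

x_7

The 8 variables draw from only 8 values {black, blue, brown, green, orange, purple, red, white}, so each is used; only x_4 can be purple, hence x_4 = purple.
Among the 7 still-open variables, blue fits only x_6 (and all 7 values in {black, blue, brown, green, orange, red, white} must be used), so x_6 = blue.
The 6 still-open variables draw from only 6 values {black, brown, green, orange, red, white}, so each is used; only x_2 can be brown, hence x_2 = brown.
The 5 still-open variables draw from only 5 values {black, green, orange, red, white}, so each is used; only x_7 can be green, hence x_7 = green.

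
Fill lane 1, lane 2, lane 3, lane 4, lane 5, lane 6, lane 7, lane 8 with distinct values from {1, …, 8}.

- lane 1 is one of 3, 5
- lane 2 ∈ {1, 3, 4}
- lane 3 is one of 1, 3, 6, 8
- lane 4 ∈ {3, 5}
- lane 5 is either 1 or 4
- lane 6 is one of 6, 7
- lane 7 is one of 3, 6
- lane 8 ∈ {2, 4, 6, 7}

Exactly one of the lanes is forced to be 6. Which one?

Among the 8 variables, 2 fits only lane 8 (and all 8 values in {1, 2, 3, 4, 5, 6, 7, 8} must be used), so lane 8 = 2.
The 7 still-open variables together cover exactly {1, 3, 4, 5, 6, 7, 8} — 7 values for 7 variables — and 7 appears only in lane 6's list, so lane 6 = 7.
The 6 still-open variables draw from only 6 values {1, 3, 4, 5, 6, 8}, so each is used; only lane 3 can be 8, hence lane 3 = 8.
The 5 still-open variables draw from only 5 values {1, 3, 4, 5, 6}, so each is used; only lane 7 can be 6, hence lane 7 = 6.

lane 7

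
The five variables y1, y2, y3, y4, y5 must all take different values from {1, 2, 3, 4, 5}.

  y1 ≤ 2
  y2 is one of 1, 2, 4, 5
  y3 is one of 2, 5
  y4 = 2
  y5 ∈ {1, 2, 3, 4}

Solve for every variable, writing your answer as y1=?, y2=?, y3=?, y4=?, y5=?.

y4 has just one choice, so y4 = 2. Eliminate 2 elsewhere: y1, y2, y3, y5.
That leaves y1 = 1. Strike 1 from y2, y5.
y3's domain is down to {5}, so y3 = 5. Eliminate 5 elsewhere: y2.
y2's domain is down to {4}, so y2 = 4. So y5 can't be 4.
y5 has just one choice, so y5 = 3.

y1=1, y2=4, y3=5, y4=2, y5=3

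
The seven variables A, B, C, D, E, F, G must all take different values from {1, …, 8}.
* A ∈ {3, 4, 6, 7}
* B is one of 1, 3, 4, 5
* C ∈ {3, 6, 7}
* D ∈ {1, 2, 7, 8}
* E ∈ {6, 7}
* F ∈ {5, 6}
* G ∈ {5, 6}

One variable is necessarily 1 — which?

B

F and G share exactly the 2 values {5, 6}; by pigeonhole those values go to them, so strike 5, 6 from A, B, C, E.
E must be 7 (only option left). Strike 7 from A, C, D.
C's domain is down to {3}, so C = 3. Remove 3 from A, B.
That leaves A = 4. Strike 4 from B.
So 1 goes to B.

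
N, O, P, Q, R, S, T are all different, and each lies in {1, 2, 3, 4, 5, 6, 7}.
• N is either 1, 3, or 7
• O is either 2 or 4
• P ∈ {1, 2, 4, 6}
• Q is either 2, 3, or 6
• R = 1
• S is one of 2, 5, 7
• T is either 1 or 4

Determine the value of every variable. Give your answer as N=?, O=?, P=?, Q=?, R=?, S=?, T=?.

N=7, O=2, P=6, Q=3, R=1, S=5, T=4

R has just one choice, so R = 1. Strike 1 from N, P, T.
T's domain is down to {4}, so T = 4. Eliminate 4 elsewhere: O, P.
That leaves O = 2. Remove 2 from P, Q, S.
P must be 6 (only option left). Strike 6 from Q.
That leaves Q = 3. Remove 3 from N.
That leaves N = 7. Eliminate 7 elsewhere: S.
S's domain is down to {5}, so S = 5.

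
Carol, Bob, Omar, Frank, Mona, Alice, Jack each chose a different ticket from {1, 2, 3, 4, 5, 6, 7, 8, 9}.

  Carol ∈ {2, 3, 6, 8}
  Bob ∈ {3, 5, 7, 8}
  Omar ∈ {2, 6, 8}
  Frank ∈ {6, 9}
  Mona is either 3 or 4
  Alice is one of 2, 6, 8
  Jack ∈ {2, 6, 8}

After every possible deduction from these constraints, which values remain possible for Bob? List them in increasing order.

The 3 variables Omar, Alice, Jack are confined to {2, 6, 8}, which locks those values in; drop them from Carol, Bob, Frank.
Carol has just one choice, so Carol = 3. Strike 3 from Bob, Mona.
That leaves Frank = 9.
That leaves Mona = 4.
No further eliminations apply; Bob can still be any of 5, 7.

5, 7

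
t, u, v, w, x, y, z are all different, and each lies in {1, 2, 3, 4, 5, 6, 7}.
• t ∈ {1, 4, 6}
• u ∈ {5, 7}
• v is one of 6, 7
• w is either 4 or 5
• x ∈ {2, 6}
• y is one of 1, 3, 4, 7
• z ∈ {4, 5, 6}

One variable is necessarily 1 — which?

t

Among the 7 variables, 2 fits only x (and all 7 values in {1, 2, 3, 4, 5, 6, 7} must be used), so x = 2.
The 6 still-open variables together cover exactly {1, 3, 4, 5, 6, 7} — 6 values for 6 variables — and 3 appears only in y's list, so y = 3.
The 5 still-open variables together cover exactly {1, 4, 5, 6, 7} — 5 values for 5 variables — and 1 appears only in t's list, so t = 1.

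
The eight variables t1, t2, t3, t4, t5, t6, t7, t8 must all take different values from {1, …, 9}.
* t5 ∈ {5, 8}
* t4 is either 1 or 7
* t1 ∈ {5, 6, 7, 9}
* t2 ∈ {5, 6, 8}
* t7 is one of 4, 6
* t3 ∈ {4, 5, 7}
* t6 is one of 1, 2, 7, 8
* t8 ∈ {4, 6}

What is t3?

7

The 8 variables draw from only 8 values {1, 2, 4, 5, 6, 7, 8, 9}, so each is used; only t6 can be 2, hence t6 = 2.
The 7 still-open variables draw from only 7 values {1, 4, 5, 6, 7, 8, 9}, so each is used; only t4 can be 1, hence t4 = 1.
The 6 still-open variables together cover exactly {4, 5, 6, 7, 8, 9} — 6 values for 6 variables — and 9 appears only in t1's list, so t1 = 9.
The 5 still-open variables draw from only 5 values {4, 5, 6, 7, 8}, so each is used; only t3 can be 7, hence t3 = 7.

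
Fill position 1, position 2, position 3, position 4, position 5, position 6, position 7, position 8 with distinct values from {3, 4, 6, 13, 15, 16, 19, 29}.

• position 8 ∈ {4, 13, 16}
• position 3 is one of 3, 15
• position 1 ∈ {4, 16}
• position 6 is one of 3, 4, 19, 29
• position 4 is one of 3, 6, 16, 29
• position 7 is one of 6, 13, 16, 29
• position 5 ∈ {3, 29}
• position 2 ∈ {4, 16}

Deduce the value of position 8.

13

Among the 8 variables, 15 fits only position 3 (and all 8 values in {3, 4, 6, 13, 15, 16, 19, 29} must be used), so position 3 = 15.
The 7 still-open variables together cover exactly {3, 4, 6, 13, 16, 19, 29} — 7 values for 7 variables — and 19 appears only in position 6's list, so position 6 = 19.
position 1 and position 2 between them cover only {4, 16} — a naked pair. Remove those values from position 4, position 7, position 8.
So position 8 = 13.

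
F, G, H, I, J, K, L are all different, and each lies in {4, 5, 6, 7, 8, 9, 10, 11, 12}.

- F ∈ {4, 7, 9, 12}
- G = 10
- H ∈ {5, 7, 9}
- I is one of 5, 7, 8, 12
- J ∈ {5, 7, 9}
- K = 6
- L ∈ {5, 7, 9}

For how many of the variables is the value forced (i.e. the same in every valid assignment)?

2

G's domain is down to {10}, so G = 10.
K has just one choice, so K = 6.
H, J, L share exactly the 3 values {5, 7, 9}; by pigeonhole those values go to them, so strike 5, 7, 9 from F, I.
Determined: G=10, K=6. The other variables each still have more than one consistent value. That makes 2.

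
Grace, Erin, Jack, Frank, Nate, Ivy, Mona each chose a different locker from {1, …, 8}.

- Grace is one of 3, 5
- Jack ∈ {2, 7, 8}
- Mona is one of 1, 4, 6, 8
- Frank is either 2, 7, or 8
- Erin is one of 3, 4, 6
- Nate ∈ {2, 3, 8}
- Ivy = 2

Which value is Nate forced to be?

3

Ivy's domain is down to {2}, so Ivy = 2. So Jack, Frank, Nate can't be 2.
The 2 variables Jack and Frank are confined to {7, 8}, which locks those values in; drop them from Nate, Mona.
So Nate = 3.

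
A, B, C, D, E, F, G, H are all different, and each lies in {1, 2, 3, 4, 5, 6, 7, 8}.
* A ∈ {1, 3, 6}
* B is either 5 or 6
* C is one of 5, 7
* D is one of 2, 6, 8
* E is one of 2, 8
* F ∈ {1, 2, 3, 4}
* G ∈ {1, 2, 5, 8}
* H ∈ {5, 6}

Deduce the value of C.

The 8 variables together cover exactly {1, 2, 3, 4, 5, 6, 7, 8} — 8 values for 8 variables — and 4 appears only in F's list, so F = 4.
The 7 still-open variables draw from only 7 values {1, 2, 3, 5, 6, 7, 8}, so each is used; only A can be 3, hence A = 3.
The 6 still-open variables draw from only 6 values {1, 2, 5, 6, 7, 8}, so each is used; only G can be 1, hence G = 1.
Among the 5 still-open variables, 7 fits only C (and all 5 values in {2, 5, 6, 7, 8} must be used), so C = 7.

7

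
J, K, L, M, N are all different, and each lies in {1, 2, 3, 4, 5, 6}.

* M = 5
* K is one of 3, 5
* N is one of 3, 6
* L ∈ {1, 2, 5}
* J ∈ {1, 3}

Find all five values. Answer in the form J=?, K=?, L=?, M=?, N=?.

M must be 5 (only option left). Strike 5 from K, L.
K's domain is down to {3}, so K = 3. Strike 3 from J, N.
N must be 6 (only option left).
J must be 1 (only option left). So L can't be 1.
L's domain is down to {2}, so L = 2.

J=1, K=3, L=2, M=5, N=6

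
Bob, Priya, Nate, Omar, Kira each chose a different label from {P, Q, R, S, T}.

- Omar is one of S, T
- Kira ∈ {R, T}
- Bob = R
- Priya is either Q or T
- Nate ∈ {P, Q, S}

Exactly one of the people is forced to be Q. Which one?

Bob's domain is down to {R}, so Bob = R. Eliminate R elsewhere: Kira.
Kira has just one choice, so Kira = T. Strike T from Priya, Omar.
So Q goes to Priya.

Priya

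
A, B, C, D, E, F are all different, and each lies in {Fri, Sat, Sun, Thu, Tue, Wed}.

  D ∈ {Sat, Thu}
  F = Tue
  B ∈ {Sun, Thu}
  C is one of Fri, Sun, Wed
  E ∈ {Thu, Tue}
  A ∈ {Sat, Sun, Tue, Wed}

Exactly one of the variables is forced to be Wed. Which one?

A

F's domain is down to {Tue}, so F = Tue. Remove Tue from A, E.
E has just one choice, so E = Thu. Strike Thu from B, D.
That leaves B = Sun. Eliminate Sun elsewhere: A, C.
D must be Sat (only option left). Remove Sat from A.
So Wed goes to A.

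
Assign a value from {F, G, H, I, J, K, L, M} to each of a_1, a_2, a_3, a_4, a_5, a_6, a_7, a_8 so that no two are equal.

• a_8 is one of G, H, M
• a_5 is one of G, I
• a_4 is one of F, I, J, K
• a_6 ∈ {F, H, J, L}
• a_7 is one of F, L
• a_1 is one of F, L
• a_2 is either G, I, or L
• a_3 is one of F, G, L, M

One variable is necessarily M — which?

a_3

Among the 8 variables, K fits only a_4 (and all 8 values in {F, G, H, I, J, K, L, M} must be used), so a_4 = K.
The 7 still-open variables draw from only 7 values {F, G, H, I, J, L, M}, so each is used; only a_6 can be J, hence a_6 = J.
Among the 6 still-open variables, H fits only a_8 (and all 6 values in {F, G, H, I, L, M} must be used), so a_8 = H.
Among the 5 still-open variables, M fits only a_3 (and all 5 values in {F, G, I, L, M} must be used), so a_3 = M.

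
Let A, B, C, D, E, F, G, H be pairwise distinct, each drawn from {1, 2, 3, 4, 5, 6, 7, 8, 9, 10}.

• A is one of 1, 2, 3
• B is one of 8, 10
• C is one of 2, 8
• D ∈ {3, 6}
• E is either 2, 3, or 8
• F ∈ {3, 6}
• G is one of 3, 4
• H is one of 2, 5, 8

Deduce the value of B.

10

Among the 8 variables, 1 fits only A (and all 8 values in {1, 2, 3, 4, 5, 6, 8, 10} must be used), so A = 1.
Among the 7 still-open variables, 4 fits only G (and all 7 values in {2, 3, 4, 5, 6, 8, 10} must be used), so G = 4.
The 6 still-open variables draw from only 6 values {2, 3, 5, 6, 8, 10}, so each is used; only H can be 5, hence H = 5.
Among the 5 still-open variables, 10 fits only B (and all 5 values in {2, 3, 6, 8, 10} must be used), so B = 10.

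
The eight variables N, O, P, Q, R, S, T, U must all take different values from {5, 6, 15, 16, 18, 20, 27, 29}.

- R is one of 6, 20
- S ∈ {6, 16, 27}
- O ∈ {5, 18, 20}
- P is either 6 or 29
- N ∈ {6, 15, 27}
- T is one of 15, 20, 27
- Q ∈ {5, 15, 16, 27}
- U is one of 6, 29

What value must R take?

20

The 8 variables together cover exactly {5, 6, 15, 16, 18, 20, 27, 29} — 8 values for 8 variables — and 18 appears only in O's list, so O = 18.
The 7 still-open variables draw from only 7 values {5, 6, 15, 16, 20, 27, 29}, so each is used; only Q can be 5, hence Q = 5.
The 6 still-open variables draw from only 6 values {6, 15, 16, 20, 27, 29}, so each is used; only S can be 16, hence S = 16.
P and U between them cover only {6, 29} — a naked pair. Remove those values from N, R.
So R = 20.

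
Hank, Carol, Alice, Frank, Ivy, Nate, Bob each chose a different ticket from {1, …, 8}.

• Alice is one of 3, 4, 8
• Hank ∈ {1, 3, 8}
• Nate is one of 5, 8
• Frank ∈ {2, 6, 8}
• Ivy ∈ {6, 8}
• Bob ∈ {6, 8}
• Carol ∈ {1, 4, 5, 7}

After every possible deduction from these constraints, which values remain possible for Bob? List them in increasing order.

Ivy and Bob between them cover only {6, 8} — a naked pair. Remove those values from Hank, Alice, Frank, Nate.
Frank has just one choice, so Frank = 2.
That leaves Nate = 5. So Carol can't be 5.
No further eliminations apply; Bob can still be any of 6, 8.

6, 8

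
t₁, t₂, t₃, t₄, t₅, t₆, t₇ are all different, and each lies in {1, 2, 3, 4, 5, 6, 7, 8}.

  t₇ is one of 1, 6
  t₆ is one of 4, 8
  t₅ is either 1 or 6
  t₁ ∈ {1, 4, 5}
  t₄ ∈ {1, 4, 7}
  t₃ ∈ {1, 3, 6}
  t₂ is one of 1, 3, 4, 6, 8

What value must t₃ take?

3

The 7 variables together cover exactly {1, 3, 4, 5, 6, 7, 8} — 7 values for 7 variables — and 5 appears only in t₁'s list, so t₁ = 5.
The 6 still-open variables together cover exactly {1, 3, 4, 6, 7, 8} — 6 values for 6 variables — and 7 appears only in t₄'s list, so t₄ = 7.
The 2 variables t₅ and t₇ are confined to {1, 6}, which locks those values in; drop them from t₂, t₃.
So t₃ = 3.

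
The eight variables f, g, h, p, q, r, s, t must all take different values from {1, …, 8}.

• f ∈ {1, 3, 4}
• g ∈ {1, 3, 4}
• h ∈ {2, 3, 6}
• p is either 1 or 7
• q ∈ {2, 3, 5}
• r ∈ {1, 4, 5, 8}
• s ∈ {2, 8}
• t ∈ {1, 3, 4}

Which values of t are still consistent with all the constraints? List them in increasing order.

Among the 8 variables, 6 fits only h (and all 8 values in {1, 2, 3, 4, 5, 6, 7, 8} must be used), so h = 6.
The 7 still-open variables draw from only 7 values {1, 2, 3, 4, 5, 7, 8}, so each is used; only p can be 7, hence p = 7.
f, g, t between them cover only {1, 3, 4} — a naked triple. Remove those values from q, r.
No further eliminations apply; t can still be any of 1, 3, 4.

1, 3, 4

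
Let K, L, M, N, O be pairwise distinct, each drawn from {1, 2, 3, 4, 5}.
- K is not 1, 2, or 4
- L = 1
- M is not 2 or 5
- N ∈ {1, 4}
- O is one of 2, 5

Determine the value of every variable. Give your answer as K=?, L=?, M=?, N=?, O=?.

K=5, L=1, M=3, N=4, O=2

L must be 1 (only option left). So M, N can't be 1.
N has just one choice, so N = 4. So M can't be 4.
M must be 3 (only option left). So K can't be 3.
K must be 5 (only option left). Eliminate 5 elsewhere: O.
That leaves O = 2.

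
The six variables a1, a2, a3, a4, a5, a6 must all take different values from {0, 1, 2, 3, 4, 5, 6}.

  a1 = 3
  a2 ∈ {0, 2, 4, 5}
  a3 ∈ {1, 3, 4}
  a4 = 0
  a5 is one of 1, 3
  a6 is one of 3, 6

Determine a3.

a1 must be 3 (only option left). Remove 3 from a3, a5, a6.
a4 must be 0 (only option left). Remove 0 from a2.
a5's domain is down to {1}, so a5 = 1. Remove 1 from a3.
So a3 = 4.

4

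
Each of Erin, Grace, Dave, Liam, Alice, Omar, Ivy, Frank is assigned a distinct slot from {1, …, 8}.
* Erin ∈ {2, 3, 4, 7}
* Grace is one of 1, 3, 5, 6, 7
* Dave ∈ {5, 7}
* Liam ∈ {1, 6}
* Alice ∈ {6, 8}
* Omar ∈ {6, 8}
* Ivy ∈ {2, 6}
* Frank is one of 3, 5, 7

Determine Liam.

1

Among the 8 variables, 4 fits only Erin (and all 8 values in {1, 2, 3, 4, 5, 6, 7, 8} must be used), so Erin = 4.
The 7 still-open variables together cover exactly {1, 2, 3, 5, 6, 7, 8} — 7 values for 7 variables — and 2 appears only in Ivy's list, so Ivy = 2.
The 2 variables Alice and Omar are confined to {6, 8}, which locks those values in; drop them from Grace, Liam.
So Liam = 1.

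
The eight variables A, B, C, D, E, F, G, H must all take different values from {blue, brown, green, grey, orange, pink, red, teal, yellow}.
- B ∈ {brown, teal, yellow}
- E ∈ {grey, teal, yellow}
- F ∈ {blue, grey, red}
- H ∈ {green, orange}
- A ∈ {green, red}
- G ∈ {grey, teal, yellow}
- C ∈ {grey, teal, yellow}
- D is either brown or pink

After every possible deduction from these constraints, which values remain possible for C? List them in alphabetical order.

C, E, G share exactly the 3 values {grey, teal, yellow}; by pigeonhole those values go to them, so strike grey, teal, yellow from B, F.
B has just one choice, so B = brown. Remove brown from D.
D has just one choice, so D = pink.
No further eliminations apply; C can still be any of grey, teal, yellow.

grey, teal, yellow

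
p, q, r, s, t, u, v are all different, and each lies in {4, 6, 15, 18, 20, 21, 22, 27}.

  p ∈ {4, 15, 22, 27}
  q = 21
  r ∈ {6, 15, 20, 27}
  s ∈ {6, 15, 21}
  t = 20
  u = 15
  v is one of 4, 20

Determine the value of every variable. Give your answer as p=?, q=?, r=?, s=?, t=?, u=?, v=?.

p=22, q=21, r=27, s=6, t=20, u=15, v=4

q has just one choice, so q = 21. So s can't be 21.
That leaves t = 20. So r, v can't be 20.
That leaves u = 15. So p, r, s can't be 15.
v's domain is down to {4}, so v = 4. So p can't be 4.
s must be 6 (only option left). Eliminate 6 elsewhere: r.
r has just one choice, so r = 27. Strike 27 from p.
p must be 22 (only option left).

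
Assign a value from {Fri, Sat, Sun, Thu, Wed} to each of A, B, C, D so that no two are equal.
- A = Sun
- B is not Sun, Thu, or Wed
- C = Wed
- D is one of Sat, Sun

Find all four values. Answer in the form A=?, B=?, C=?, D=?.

A=Sun, B=Fri, C=Wed, D=Sat

A has just one choice, so A = Sun. Remove Sun from D.
That leaves C = Wed.
D has just one choice, so D = Sat. Remove Sat from B.
B has just one choice, so B = Fri.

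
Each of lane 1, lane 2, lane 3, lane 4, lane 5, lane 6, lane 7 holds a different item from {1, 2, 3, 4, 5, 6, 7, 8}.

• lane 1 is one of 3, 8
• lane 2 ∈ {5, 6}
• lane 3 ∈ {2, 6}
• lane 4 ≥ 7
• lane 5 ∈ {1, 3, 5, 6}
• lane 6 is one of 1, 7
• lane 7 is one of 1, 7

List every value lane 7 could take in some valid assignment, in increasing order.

1, 7

The 7 variables draw from only 7 values {1, 2, 3, 5, 6, 7, 8}, so each is used; only lane 3 can be 2, hence lane 3 = 2.
lane 6 and lane 7 share exactly the 2 values {1, 7}; by pigeonhole those values go to them, so strike 1, 7 from lane 4, lane 5.
lane 4's domain is down to {8}, so lane 4 = 8. Eliminate 8 elsewhere: lane 1.
lane 1's domain is down to {3}, so lane 1 = 3. Remove 3 from lane 5.
No further eliminations apply; lane 7 can still be any of 1, 7.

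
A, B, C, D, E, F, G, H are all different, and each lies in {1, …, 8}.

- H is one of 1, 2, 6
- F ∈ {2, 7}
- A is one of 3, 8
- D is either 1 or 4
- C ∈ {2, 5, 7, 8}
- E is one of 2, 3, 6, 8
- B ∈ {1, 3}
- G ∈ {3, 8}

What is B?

1

The 8 variables together cover exactly {1, 2, 3, 4, 5, 6, 7, 8} — 8 values for 8 variables — and 4 appears only in D's list, so D = 4.
The 7 still-open variables together cover exactly {1, 2, 3, 5, 6, 7, 8} — 7 values for 7 variables — and 5 appears only in C's list, so C = 5.
The 6 still-open variables draw from only 6 values {1, 2, 3, 6, 7, 8}, so each is used; only F can be 7, hence F = 7.
A and G between them cover only {3, 8} — a naked pair. Remove those values from B, E.
So B = 1.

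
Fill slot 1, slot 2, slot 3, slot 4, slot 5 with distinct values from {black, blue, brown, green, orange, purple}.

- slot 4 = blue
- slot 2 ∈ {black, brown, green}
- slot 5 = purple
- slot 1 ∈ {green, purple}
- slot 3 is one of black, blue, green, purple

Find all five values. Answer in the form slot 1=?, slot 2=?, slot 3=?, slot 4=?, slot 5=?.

slot 4 must be blue (only option left). Eliminate blue elsewhere: slot 3.
slot 5's domain is down to {purple}, so slot 5 = purple. Remove purple from slot 1, slot 3.
slot 1 must be green (only option left). Eliminate green elsewhere: slot 2, slot 3.
slot 3 must be black (only option left). Eliminate black elsewhere: slot 2.
slot 2 has just one choice, so slot 2 = brown.

slot 1=green, slot 2=brown, slot 3=black, slot 4=blue, slot 5=purple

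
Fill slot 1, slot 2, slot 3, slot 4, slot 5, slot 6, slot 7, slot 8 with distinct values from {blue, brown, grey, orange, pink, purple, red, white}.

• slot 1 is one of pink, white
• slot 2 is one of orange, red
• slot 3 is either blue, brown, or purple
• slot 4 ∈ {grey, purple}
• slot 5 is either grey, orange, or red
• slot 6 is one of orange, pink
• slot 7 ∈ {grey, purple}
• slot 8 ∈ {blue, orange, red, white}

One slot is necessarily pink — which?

slot 6

Among the 8 variables, brown fits only slot 3 (and all 8 values in {blue, brown, grey, orange, pink, purple, red, white} must be used), so slot 3 = brown.
The 7 still-open variables together cover exactly {blue, grey, orange, pink, purple, red, white} — 7 values for 7 variables — and blue appears only in slot 8's list, so slot 8 = blue.
The 6 still-open variables together cover exactly {grey, orange, pink, purple, red, white} — 6 values for 6 variables — and white appears only in slot 1's list, so slot 1 = white.
Among the 5 still-open variables, pink fits only slot 6 (and all 5 values in {grey, orange, pink, purple, red} must be used), so slot 6 = pink.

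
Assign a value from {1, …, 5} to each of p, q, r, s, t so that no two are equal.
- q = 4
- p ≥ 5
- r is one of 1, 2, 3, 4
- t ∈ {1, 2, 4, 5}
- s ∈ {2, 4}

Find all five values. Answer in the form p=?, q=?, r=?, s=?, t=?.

p=5, q=4, r=3, s=2, t=1

p's domain is down to {5}, so p = 5. Remove 5 from t.
That leaves q = 4. Remove 4 from r, s, t.
s must be 2 (only option left). So r, t can't be 2.
t must be 1 (only option left). Remove 1 from r.
r must be 3 (only option left).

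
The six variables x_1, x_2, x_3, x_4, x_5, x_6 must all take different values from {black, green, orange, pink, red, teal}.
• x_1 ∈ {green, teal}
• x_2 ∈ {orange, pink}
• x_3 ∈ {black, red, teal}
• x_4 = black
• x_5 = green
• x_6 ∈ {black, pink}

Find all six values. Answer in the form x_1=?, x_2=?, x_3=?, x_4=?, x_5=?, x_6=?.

x_1=teal, x_2=orange, x_3=red, x_4=black, x_5=green, x_6=pink

x_4's domain is down to {black}, so x_4 = black. Remove black from x_3, x_6.
That leaves x_5 = green. So x_1 can't be green.
x_6 has just one choice, so x_6 = pink. Remove pink from x_2.
x_1's domain is down to {teal}, so x_1 = teal. Strike teal from x_3.
x_2 has just one choice, so x_2 = orange.
x_3's domain is down to {red}, so x_3 = red.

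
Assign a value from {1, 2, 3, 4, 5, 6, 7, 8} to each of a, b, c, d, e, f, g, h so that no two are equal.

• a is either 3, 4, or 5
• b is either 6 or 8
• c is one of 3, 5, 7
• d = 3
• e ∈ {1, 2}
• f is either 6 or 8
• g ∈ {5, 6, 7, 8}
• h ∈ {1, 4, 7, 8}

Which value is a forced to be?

4

d's domain is down to {3}, so d = 3. Remove 3 from a, c.
The 7 still-open variables together cover exactly {1, 2, 4, 5, 6, 7, 8} — 7 values for 7 variables — and 2 appears only in e's list, so e = 2.
The 6 still-open variables draw from only 6 values {1, 4, 5, 6, 7, 8}, so each is used; only h can be 1, hence h = 1.
Among the 5 still-open variables, 4 fits only a (and all 5 values in {4, 5, 6, 7, 8} must be used), so a = 4.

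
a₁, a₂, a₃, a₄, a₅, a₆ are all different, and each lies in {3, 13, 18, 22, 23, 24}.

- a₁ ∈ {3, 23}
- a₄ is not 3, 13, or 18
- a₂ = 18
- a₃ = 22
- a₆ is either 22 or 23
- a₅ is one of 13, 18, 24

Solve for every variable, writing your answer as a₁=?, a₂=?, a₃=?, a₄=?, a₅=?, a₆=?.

a₂'s domain is down to {18}, so a₂ = 18. Strike 18 from a₅.
That leaves a₃ = 22. Strike 22 from a₄, a₆.
a₆ must be 23 (only option left). So a₁, a₄ can't be 23.
That leaves a₁ = 3.
a₄'s domain is down to {24}, so a₄ = 24. So a₅ can't be 24.
a₅ has just one choice, so a₅ = 13.

a₁=3, a₂=18, a₃=22, a₄=24, a₅=13, a₆=23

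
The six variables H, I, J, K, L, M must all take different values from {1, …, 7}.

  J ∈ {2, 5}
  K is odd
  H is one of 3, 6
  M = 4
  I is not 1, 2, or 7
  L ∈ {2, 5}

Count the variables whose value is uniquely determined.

1

M must be 4 (only option left). Eliminate 4 elsewhere: I.
The 2 variables J and L are confined to {2, 5}, which locks those values in; drop them from I, K.
H and I share exactly the 2 values {3, 6}; by pigeonhole those values go to them, so strike 3, 6 from K.
Determined: M=4. The other variables each still have more than one consistent value. That makes 1.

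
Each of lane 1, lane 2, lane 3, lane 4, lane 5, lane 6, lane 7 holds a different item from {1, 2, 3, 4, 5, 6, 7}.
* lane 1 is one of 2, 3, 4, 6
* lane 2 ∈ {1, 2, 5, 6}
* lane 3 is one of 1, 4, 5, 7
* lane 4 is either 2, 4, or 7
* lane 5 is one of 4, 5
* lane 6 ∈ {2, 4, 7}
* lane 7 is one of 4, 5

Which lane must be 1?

lane 3

The 7 variables together cover exactly {1, 2, 3, 4, 5, 6, 7} — 7 values for 7 variables — and 3 appears only in lane 1's list, so lane 1 = 3.
Among the 6 still-open variables, 6 fits only lane 2 (and all 6 values in {1, 2, 4, 5, 6, 7} must be used), so lane 2 = 6.
Among the 5 still-open variables, 1 fits only lane 3 (and all 5 values in {1, 2, 4, 5, 7} must be used), so lane 3 = 1.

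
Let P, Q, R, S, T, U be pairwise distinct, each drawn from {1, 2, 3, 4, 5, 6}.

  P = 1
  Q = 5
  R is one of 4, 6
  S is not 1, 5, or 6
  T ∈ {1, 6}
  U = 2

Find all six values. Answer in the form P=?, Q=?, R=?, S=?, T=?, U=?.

P has just one choice, so P = 1. So T can't be 1.
That leaves Q = 5.
T must be 6 (only option left). Remove 6 from R.
U's domain is down to {2}, so U = 2. Strike 2 from S.
R must be 4 (only option left). So S can't be 4.
S's domain is down to {3}, so S = 3.

P=1, Q=5, R=4, S=3, T=6, U=2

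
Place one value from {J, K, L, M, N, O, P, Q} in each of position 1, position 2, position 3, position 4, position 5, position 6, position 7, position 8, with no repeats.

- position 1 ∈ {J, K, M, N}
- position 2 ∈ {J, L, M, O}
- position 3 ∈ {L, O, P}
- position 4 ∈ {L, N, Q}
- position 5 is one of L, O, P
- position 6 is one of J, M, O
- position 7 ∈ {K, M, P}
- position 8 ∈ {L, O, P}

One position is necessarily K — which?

position 7

The 8 variables together cover exactly {J, K, L, M, N, O, P, Q} — 8 values for 8 variables — and Q appears only in position 4's list, so position 4 = Q.
The 7 still-open variables draw from only 7 values {J, K, L, M, N, O, P}, so each is used; only position 1 can be N, hence position 1 = N.
Among the 6 still-open variables, K fits only position 7 (and all 6 values in {J, K, L, M, O, P} must be used), so position 7 = K.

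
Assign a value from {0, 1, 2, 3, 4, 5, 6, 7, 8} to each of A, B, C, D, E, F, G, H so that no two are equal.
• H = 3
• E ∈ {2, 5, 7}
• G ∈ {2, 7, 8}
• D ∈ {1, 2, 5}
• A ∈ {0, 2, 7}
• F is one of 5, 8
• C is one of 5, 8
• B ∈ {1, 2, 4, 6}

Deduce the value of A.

0

H has just one choice, so H = 3.
C and F between them cover only {5, 8} — a naked pair. Remove those values from D, E, G.
The 2 variables E and G are confined to {2, 7}, which locks those values in; drop them from A, B, D.
So A = 0.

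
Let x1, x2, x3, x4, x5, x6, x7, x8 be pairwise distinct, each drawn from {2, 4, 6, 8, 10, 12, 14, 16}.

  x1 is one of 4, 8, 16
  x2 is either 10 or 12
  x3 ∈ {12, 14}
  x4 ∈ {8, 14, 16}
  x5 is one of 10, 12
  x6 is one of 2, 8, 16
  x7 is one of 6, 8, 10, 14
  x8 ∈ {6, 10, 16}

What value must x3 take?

14

The 8 variables draw from only 8 values {2, 4, 6, 8, 10, 12, 14, 16}, so each is used; only x6 can be 2, hence x6 = 2.
Among the 7 still-open variables, 4 fits only x1 (and all 7 values in {4, 6, 8, 10, 12, 14, 16} must be used), so x1 = 4.
The 2 variables x2 and x5 are confined to {10, 12}, which locks those values in; drop them from x3, x7, x8.
So x3 = 14.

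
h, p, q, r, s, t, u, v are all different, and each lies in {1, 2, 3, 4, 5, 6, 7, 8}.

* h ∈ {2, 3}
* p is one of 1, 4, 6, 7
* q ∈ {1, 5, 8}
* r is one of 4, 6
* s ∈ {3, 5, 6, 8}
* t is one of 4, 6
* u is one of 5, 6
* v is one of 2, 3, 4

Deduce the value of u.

5

Among the 8 variables, 7 fits only p (and all 8 values in {1, 2, 3, 4, 5, 6, 7, 8} must be used), so p = 7.
The 7 still-open variables draw from only 7 values {1, 2, 3, 4, 5, 6, 8}, so each is used; only q can be 1, hence q = 1.
The 6 still-open variables draw from only 6 values {2, 3, 4, 5, 6, 8}, so each is used; only s can be 8, hence s = 8.
The 5 still-open variables draw from only 5 values {2, 3, 4, 5, 6}, so each is used; only u can be 5, hence u = 5.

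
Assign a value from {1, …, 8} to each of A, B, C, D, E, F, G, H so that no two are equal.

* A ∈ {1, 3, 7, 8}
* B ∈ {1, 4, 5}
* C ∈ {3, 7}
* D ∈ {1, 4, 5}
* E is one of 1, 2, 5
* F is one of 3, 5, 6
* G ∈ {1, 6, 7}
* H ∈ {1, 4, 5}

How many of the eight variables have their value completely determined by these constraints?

2

The 8 variables draw from only 8 values {1, 2, 3, 4, 5, 6, 7, 8}, so each is used; only E can be 2, hence E = 2.
The 7 still-open variables together cover exactly {1, 3, 4, 5, 6, 7, 8} — 7 values for 7 variables — and 8 appears only in A's list, so A = 8.
B, D, H share exactly the 3 values {1, 4, 5}; by pigeonhole those values go to them, so strike 1, 4, 5 from F, G.
Determined: A=8, E=2. The other variables each still have more than one consistent value. That makes 2.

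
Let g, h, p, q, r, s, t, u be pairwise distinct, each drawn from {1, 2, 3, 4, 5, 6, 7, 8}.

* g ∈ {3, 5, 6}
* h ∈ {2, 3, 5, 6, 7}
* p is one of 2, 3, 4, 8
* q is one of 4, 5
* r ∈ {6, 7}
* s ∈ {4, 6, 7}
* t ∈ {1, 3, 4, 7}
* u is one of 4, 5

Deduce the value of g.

Among the 8 variables, 1 fits only t (and all 8 values in {1, 2, 3, 4, 5, 6, 7, 8} must be used), so t = 1.
Among the 7 still-open variables, 8 fits only p (and all 7 values in {2, 3, 4, 5, 6, 7, 8} must be used), so p = 8.
The 6 still-open variables together cover exactly {2, 3, 4, 5, 6, 7} — 6 values for 6 variables — and 2 appears only in h's list, so h = 2.
The 5 still-open variables together cover exactly {3, 4, 5, 6, 7} — 5 values for 5 variables — and 3 appears only in g's list, so g = 3.

3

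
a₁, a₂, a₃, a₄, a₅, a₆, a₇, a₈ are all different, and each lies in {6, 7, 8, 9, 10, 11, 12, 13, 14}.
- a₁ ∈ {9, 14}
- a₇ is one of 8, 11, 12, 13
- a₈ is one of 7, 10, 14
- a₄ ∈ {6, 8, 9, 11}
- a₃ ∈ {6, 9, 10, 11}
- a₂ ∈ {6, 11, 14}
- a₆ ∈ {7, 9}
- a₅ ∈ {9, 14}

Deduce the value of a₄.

The 2 variables a₁ and a₅ are confined to {9, 14}, which locks those values in; drop them from a₂, a₃, a₄, a₆, a₈.
a₆ must be 7 (only option left). Remove 7 from a₈.
a₈ must be 10 (only option left). Eliminate 10 elsewhere: a₃.
a₂ and a₃ between them cover only {6, 11} — a naked pair. Remove those values from a₄, a₇.
So a₄ = 8.

8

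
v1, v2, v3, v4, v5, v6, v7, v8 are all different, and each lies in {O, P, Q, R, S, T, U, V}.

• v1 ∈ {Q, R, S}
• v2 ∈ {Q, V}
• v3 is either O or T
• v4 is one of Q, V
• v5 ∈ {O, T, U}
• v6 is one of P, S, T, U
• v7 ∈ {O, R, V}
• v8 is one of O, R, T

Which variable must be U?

The 8 variables draw from only 8 values {O, P, Q, R, S, T, U, V}, so each is used; only v6 can be P, hence v6 = P.
The 7 still-open variables draw from only 7 values {O, Q, R, S, T, U, V}, so each is used; only v1 can be S, hence v1 = S.
Among the 6 still-open variables, U fits only v5 (and all 6 values in {O, Q, R, T, U, V} must be used), so v5 = U.

v5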